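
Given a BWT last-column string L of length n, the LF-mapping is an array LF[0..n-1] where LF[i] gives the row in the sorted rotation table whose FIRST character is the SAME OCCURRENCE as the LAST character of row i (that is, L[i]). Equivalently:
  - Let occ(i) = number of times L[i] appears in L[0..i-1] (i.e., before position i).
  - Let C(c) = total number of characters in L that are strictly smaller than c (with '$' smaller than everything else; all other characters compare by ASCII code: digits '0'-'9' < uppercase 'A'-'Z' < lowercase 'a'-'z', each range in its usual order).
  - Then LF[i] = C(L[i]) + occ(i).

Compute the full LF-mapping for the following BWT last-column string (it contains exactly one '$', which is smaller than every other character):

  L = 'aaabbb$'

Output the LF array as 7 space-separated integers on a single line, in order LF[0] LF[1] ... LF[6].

Answer: 1 2 3 4 5 6 0

Derivation:
Char counts: '$':1, 'a':3, 'b':3
C (first-col start): C('$')=0, C('a')=1, C('b')=4
L[0]='a': occ=0, LF[0]=C('a')+0=1+0=1
L[1]='a': occ=1, LF[1]=C('a')+1=1+1=2
L[2]='a': occ=2, LF[2]=C('a')+2=1+2=3
L[3]='b': occ=0, LF[3]=C('b')+0=4+0=4
L[4]='b': occ=1, LF[4]=C('b')+1=4+1=5
L[5]='b': occ=2, LF[5]=C('b')+2=4+2=6
L[6]='$': occ=0, LF[6]=C('$')+0=0+0=0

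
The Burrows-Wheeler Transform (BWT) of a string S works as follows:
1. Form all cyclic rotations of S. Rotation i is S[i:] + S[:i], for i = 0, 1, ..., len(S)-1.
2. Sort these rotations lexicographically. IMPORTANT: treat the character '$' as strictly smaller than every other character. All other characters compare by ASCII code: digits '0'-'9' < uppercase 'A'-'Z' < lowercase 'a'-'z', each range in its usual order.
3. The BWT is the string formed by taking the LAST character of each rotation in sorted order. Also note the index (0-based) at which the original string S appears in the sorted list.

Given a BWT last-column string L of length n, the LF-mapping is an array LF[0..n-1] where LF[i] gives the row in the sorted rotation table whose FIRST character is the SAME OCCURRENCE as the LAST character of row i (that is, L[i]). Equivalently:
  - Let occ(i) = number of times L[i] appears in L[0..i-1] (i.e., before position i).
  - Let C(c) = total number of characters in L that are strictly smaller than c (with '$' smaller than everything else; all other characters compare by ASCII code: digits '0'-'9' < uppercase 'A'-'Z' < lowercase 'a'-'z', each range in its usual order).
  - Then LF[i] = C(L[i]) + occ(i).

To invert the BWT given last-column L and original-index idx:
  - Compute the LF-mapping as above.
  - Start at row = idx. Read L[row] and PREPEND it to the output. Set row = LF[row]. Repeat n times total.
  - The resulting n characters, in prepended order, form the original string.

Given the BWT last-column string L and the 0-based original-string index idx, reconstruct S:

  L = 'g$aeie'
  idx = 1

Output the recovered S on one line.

Answer: aeeig$

Derivation:
LF mapping: 4 0 1 2 5 3
Walk LF starting at row 1, prepending L[row]:
  step 1: row=1, L[1]='$', prepend. Next row=LF[1]=0
  step 2: row=0, L[0]='g', prepend. Next row=LF[0]=4
  step 3: row=4, L[4]='i', prepend. Next row=LF[4]=5
  step 4: row=5, L[5]='e', prepend. Next row=LF[5]=3
  step 5: row=3, L[3]='e', prepend. Next row=LF[3]=2
  step 6: row=2, L[2]='a', prepend. Next row=LF[2]=1
Reversed output: aeeig$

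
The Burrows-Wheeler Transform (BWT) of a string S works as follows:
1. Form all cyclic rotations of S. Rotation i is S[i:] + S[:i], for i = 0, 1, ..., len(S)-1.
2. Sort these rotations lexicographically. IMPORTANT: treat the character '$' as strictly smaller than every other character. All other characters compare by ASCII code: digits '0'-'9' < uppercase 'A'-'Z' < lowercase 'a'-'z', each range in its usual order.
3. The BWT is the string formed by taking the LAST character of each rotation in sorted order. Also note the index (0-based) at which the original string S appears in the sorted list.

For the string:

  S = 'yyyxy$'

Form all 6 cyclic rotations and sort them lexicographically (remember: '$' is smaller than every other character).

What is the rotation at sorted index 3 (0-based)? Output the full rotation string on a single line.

All 6 rotations (rotation i = S[i:]+S[:i]):
  rot[0] = yyyxy$
  rot[1] = yyxy$y
  rot[2] = yxy$yy
  rot[3] = xy$yyy
  rot[4] = y$yyyx
  rot[5] = $yyyxy
Sorted (with $ < everything):
  sorted[0] = $yyyxy
  sorted[1] = xy$yyy
  sorted[2] = y$yyyx
  sorted[3] = yxy$yy
  sorted[4] = yyxy$y
  sorted[5] = yyyxy$
sorted[3] = yxy$yy

Answer: yxy$yy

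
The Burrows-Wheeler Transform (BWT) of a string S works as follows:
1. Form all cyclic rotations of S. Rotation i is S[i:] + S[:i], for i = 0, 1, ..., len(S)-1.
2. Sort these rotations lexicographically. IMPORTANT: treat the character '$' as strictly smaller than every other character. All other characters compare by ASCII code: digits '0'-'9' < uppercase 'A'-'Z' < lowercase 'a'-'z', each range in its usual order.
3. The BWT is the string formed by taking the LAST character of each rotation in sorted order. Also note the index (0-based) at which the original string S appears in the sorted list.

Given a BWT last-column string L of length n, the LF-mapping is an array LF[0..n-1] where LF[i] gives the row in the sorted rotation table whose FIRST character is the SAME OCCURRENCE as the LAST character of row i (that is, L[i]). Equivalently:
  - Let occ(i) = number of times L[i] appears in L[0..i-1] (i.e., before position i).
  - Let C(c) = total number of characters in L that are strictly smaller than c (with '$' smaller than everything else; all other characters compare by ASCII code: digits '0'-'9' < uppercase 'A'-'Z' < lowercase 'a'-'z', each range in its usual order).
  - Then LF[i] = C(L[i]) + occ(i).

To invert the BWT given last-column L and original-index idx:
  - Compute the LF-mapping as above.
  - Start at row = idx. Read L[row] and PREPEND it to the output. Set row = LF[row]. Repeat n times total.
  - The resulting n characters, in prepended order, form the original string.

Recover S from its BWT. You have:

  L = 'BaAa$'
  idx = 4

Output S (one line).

Answer: aaAB$

Derivation:
LF mapping: 2 3 1 4 0
Walk LF starting at row 4, prepending L[row]:
  step 1: row=4, L[4]='$', prepend. Next row=LF[4]=0
  step 2: row=0, L[0]='B', prepend. Next row=LF[0]=2
  step 3: row=2, L[2]='A', prepend. Next row=LF[2]=1
  step 4: row=1, L[1]='a', prepend. Next row=LF[1]=3
  step 5: row=3, L[3]='a', prepend. Next row=LF[3]=4
Reversed output: aaAB$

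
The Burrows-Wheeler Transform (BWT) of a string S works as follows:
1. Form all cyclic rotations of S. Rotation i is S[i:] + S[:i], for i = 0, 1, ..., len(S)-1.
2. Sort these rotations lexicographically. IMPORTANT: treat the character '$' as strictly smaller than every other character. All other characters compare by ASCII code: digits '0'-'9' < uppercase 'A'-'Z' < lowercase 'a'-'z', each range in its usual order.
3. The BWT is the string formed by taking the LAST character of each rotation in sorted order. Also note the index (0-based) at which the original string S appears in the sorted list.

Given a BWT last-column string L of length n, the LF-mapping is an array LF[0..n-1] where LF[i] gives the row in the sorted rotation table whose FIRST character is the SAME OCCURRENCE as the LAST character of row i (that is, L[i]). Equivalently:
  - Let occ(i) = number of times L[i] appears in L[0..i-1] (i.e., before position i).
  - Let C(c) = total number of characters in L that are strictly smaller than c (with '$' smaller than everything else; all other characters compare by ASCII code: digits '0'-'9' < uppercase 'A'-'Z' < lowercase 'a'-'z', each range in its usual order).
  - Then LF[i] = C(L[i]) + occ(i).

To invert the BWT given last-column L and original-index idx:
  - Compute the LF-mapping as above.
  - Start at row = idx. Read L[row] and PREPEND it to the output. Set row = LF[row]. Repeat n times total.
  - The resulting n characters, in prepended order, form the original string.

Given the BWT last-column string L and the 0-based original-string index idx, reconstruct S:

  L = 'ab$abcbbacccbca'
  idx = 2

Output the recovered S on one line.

LF mapping: 1 5 0 2 6 10 7 8 3 11 12 13 9 14 4
Walk LF starting at row 2, prepending L[row]:
  step 1: row=2, L[2]='$', prepend. Next row=LF[2]=0
  step 2: row=0, L[0]='a', prepend. Next row=LF[0]=1
  step 3: row=1, L[1]='b', prepend. Next row=LF[1]=5
  step 4: row=5, L[5]='c', prepend. Next row=LF[5]=10
  step 5: row=10, L[10]='c', prepend. Next row=LF[10]=12
  step 6: row=12, L[12]='b', prepend. Next row=LF[12]=9
  step 7: row=9, L[9]='c', prepend. Next row=LF[9]=11
  step 8: row=11, L[11]='c', prepend. Next row=LF[11]=13
  step 9: row=13, L[13]='c', prepend. Next row=LF[13]=14
  step 10: row=14, L[14]='a', prepend. Next row=LF[14]=4
  step 11: row=4, L[4]='b', prepend. Next row=LF[4]=6
  step 12: row=6, L[6]='b', prepend. Next row=LF[6]=7
  step 13: row=7, L[7]='b', prepend. Next row=LF[7]=8
  step 14: row=8, L[8]='a', prepend. Next row=LF[8]=3
  step 15: row=3, L[3]='a', prepend. Next row=LF[3]=2
Reversed output: aabbbacccbccba$

Answer: aabbbacccbccba$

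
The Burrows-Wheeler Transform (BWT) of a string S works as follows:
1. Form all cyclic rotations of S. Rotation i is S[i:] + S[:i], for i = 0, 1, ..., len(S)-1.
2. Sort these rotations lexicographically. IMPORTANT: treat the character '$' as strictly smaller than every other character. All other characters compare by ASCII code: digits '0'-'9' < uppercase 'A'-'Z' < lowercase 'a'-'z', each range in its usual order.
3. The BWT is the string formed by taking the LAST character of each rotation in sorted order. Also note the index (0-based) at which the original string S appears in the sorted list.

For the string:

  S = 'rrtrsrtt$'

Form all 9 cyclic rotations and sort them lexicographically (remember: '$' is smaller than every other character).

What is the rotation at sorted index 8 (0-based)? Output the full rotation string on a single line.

Answer: tt$rrtrsr

Derivation:
All 9 rotations (rotation i = S[i:]+S[:i]):
  rot[0] = rrtrsrtt$
  rot[1] = rtrsrtt$r
  rot[2] = trsrtt$rr
  rot[3] = rsrtt$rrt
  rot[4] = srtt$rrtr
  rot[5] = rtt$rrtrs
  rot[6] = tt$rrtrsr
  rot[7] = t$rrtrsrt
  rot[8] = $rrtrsrtt
Sorted (with $ < everything):
  sorted[0] = $rrtrsrtt
  sorted[1] = rrtrsrtt$
  sorted[2] = rsrtt$rrt
  sorted[3] = rtrsrtt$r
  sorted[4] = rtt$rrtrs
  sorted[5] = srtt$rrtr
  sorted[6] = t$rrtrsrt
  sorted[7] = trsrtt$rr
  sorted[8] = tt$rrtrsr
sorted[8] = tt$rrtrsr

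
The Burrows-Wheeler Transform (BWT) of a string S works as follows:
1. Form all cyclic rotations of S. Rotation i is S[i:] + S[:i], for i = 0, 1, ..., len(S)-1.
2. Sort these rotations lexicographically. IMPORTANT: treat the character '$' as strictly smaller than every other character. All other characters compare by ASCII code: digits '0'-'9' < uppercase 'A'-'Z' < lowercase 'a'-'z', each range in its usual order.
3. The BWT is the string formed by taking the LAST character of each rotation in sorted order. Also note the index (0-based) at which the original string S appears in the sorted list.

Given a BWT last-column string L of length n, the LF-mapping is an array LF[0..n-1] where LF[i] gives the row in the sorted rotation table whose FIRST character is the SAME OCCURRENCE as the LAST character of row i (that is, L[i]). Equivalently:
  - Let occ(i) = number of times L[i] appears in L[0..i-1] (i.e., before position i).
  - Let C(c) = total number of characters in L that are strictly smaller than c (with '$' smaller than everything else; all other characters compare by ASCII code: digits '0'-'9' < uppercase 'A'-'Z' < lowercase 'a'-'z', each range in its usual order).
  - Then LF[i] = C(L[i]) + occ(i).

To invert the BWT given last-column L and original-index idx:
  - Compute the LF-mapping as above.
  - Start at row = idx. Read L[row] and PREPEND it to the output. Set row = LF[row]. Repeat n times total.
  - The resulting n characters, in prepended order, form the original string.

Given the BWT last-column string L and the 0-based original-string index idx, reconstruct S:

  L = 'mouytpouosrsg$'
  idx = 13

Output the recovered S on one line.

Answer: yogurtopossum$

Derivation:
LF mapping: 2 3 11 13 10 6 4 12 5 8 7 9 1 0
Walk LF starting at row 13, prepending L[row]:
  step 1: row=13, L[13]='$', prepend. Next row=LF[13]=0
  step 2: row=0, L[0]='m', prepend. Next row=LF[0]=2
  step 3: row=2, L[2]='u', prepend. Next row=LF[2]=11
  step 4: row=11, L[11]='s', prepend. Next row=LF[11]=9
  step 5: row=9, L[9]='s', prepend. Next row=LF[9]=8
  step 6: row=8, L[8]='o', prepend. Next row=LF[8]=5
  step 7: row=5, L[5]='p', prepend. Next row=LF[5]=6
  step 8: row=6, L[6]='o', prepend. Next row=LF[6]=4
  step 9: row=4, L[4]='t', prepend. Next row=LF[4]=10
  step 10: row=10, L[10]='r', prepend. Next row=LF[10]=7
  step 11: row=7, L[7]='u', prepend. Next row=LF[7]=12
  step 12: row=12, L[12]='g', prepend. Next row=LF[12]=1
  step 13: row=1, L[1]='o', prepend. Next row=LF[1]=3
  step 14: row=3, L[3]='y', prepend. Next row=LF[3]=13
Reversed output: yogurtopossum$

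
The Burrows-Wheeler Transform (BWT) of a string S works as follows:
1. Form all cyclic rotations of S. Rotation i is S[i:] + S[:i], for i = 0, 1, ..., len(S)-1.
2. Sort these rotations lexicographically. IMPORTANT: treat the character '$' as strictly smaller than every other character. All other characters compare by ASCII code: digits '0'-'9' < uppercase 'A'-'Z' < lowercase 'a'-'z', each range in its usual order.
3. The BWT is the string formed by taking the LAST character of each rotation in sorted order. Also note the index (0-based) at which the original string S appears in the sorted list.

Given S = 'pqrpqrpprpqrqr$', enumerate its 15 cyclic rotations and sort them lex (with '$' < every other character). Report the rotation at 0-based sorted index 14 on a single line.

Answer: rqr$pqrpqrpprpq

Derivation:
All 15 rotations (rotation i = S[i:]+S[:i]):
  rot[0] = pqrpqrpprpqrqr$
  rot[1] = qrpqrpprpqrqr$p
  rot[2] = rpqrpprpqrqr$pq
  rot[3] = pqrpprpqrqr$pqr
  rot[4] = qrpprpqrqr$pqrp
  rot[5] = rpprpqrqr$pqrpq
  rot[6] = pprpqrqr$pqrpqr
  rot[7] = prpqrqr$pqrpqrp
  rot[8] = rpqrqr$pqrpqrpp
  rot[9] = pqrqr$pqrpqrppr
  rot[10] = qrqr$pqrpqrpprp
  rot[11] = rqr$pqrpqrpprpq
  rot[12] = qr$pqrpqrpprpqr
  rot[13] = r$pqrpqrpprpqrq
  rot[14] = $pqrpqrpprpqrqr
Sorted (with $ < everything):
  sorted[0] = $pqrpqrpprpqrqr
  sorted[1] = pprpqrqr$pqrpqr
  sorted[2] = pqrpprpqrqr$pqr
  sorted[3] = pqrpqrpprpqrqr$
  sorted[4] = pqrqr$pqrpqrppr
  sorted[5] = prpqrqr$pqrpqrp
  sorted[6] = qr$pqrpqrpprpqr
  sorted[7] = qrpprpqrqr$pqrp
  sorted[8] = qrpqrpprpqrqr$p
  sorted[9] = qrqr$pqrpqrpprp
  sorted[10] = r$pqrpqrpprpqrq
  sorted[11] = rpprpqrqr$pqrpq
  sorted[12] = rpqrpprpqrqr$pq
  sorted[13] = rpqrqr$pqrpqrpp
  sorted[14] = rqr$pqrpqrpprpq
sorted[14] = rqr$pqrpqrpprpq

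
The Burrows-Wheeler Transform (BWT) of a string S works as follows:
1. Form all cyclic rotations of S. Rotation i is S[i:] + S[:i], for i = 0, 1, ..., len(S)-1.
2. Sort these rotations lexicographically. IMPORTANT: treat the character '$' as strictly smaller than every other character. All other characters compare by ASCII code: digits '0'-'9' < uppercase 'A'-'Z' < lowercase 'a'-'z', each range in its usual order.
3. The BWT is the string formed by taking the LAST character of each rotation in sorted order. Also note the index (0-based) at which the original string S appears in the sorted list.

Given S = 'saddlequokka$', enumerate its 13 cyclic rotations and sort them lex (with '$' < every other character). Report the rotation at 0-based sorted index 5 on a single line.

Answer: equokka$saddl

Derivation:
All 13 rotations (rotation i = S[i:]+S[:i]):
  rot[0] = saddlequokka$
  rot[1] = addlequokka$s
  rot[2] = ddlequokka$sa
  rot[3] = dlequokka$sad
  rot[4] = lequokka$sadd
  rot[5] = equokka$saddl
  rot[6] = quokka$saddle
  rot[7] = uokka$saddleq
  rot[8] = okka$saddlequ
  rot[9] = kka$saddlequo
  rot[10] = ka$saddlequok
  rot[11] = a$saddlequokk
  rot[12] = $saddlequokka
Sorted (with $ < everything):
  sorted[0] = $saddlequokka
  sorted[1] = a$saddlequokk
  sorted[2] = addlequokka$s
  sorted[3] = ddlequokka$sa
  sorted[4] = dlequokka$sad
  sorted[5] = equokka$saddl
  sorted[6] = ka$saddlequok
  sorted[7] = kka$saddlequo
  sorted[8] = lequokka$sadd
  sorted[9] = okka$saddlequ
  sorted[10] = quokka$saddle
  sorted[11] = saddlequokka$
  sorted[12] = uokka$saddleq
sorted[5] = equokka$saddl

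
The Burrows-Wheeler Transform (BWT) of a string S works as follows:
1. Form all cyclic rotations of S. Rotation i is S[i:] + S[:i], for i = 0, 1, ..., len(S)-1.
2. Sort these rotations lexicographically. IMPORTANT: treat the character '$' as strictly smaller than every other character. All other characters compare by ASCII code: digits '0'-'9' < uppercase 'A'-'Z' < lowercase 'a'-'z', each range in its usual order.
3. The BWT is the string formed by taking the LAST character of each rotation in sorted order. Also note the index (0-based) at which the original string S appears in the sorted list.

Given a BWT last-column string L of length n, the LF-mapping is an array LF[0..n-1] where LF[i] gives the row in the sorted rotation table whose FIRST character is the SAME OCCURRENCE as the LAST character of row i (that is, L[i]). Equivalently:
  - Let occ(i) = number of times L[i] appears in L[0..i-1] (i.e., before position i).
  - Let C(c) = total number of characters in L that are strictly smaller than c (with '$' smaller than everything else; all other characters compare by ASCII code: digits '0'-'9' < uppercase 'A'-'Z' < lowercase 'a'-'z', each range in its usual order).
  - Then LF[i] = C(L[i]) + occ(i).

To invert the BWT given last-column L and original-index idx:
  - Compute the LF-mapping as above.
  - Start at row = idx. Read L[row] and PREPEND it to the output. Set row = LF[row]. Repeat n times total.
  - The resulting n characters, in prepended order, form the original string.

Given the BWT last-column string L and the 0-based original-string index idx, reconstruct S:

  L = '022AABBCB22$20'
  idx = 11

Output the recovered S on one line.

Answer: B2B2A20C2BA20$

Derivation:
LF mapping: 1 3 4 8 9 10 11 13 12 5 6 0 7 2
Walk LF starting at row 11, prepending L[row]:
  step 1: row=11, L[11]='$', prepend. Next row=LF[11]=0
  step 2: row=0, L[0]='0', prepend. Next row=LF[0]=1
  step 3: row=1, L[1]='2', prepend. Next row=LF[1]=3
  step 4: row=3, L[3]='A', prepend. Next row=LF[3]=8
  step 5: row=8, L[8]='B', prepend. Next row=LF[8]=12
  step 6: row=12, L[12]='2', prepend. Next row=LF[12]=7
  step 7: row=7, L[7]='C', prepend. Next row=LF[7]=13
  step 8: row=13, L[13]='0', prepend. Next row=LF[13]=2
  step 9: row=2, L[2]='2', prepend. Next row=LF[2]=4
  step 10: row=4, L[4]='A', prepend. Next row=LF[4]=9
  step 11: row=9, L[9]='2', prepend. Next row=LF[9]=5
  step 12: row=5, L[5]='B', prepend. Next row=LF[5]=10
  step 13: row=10, L[10]='2', prepend. Next row=LF[10]=6
  step 14: row=6, L[6]='B', prepend. Next row=LF[6]=11
Reversed output: B2B2A20C2BA20$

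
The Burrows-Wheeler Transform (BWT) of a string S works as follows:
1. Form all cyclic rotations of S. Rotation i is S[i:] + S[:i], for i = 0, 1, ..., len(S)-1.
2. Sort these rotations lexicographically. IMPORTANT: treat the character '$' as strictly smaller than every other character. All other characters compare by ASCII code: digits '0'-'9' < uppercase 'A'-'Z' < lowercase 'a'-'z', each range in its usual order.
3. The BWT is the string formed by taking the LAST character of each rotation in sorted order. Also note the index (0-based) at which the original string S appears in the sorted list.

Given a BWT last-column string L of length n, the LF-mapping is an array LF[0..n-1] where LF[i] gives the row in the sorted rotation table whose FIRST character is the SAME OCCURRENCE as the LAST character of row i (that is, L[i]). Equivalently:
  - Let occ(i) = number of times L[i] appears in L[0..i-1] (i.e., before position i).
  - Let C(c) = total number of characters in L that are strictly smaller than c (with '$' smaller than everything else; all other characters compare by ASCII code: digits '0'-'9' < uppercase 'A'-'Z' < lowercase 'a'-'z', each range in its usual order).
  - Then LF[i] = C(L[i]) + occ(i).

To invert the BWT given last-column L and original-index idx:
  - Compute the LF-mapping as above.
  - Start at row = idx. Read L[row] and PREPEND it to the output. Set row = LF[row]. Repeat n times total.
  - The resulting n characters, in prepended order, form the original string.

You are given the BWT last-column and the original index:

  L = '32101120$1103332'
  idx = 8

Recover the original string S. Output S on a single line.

Answer: 121110120023333$

Derivation:
LF mapping: 12 9 4 1 5 6 10 2 0 7 8 3 13 14 15 11
Walk LF starting at row 8, prepending L[row]:
  step 1: row=8, L[8]='$', prepend. Next row=LF[8]=0
  step 2: row=0, L[0]='3', prepend. Next row=LF[0]=12
  step 3: row=12, L[12]='3', prepend. Next row=LF[12]=13
  step 4: row=13, L[13]='3', prepend. Next row=LF[13]=14
  step 5: row=14, L[14]='3', prepend. Next row=LF[14]=15
  step 6: row=15, L[15]='2', prepend. Next row=LF[15]=11
  step 7: row=11, L[11]='0', prepend. Next row=LF[11]=3
  step 8: row=3, L[3]='0', prepend. Next row=LF[3]=1
  step 9: row=1, L[1]='2', prepend. Next row=LF[1]=9
  step 10: row=9, L[9]='1', prepend. Next row=LF[9]=7
  step 11: row=7, L[7]='0', prepend. Next row=LF[7]=2
  step 12: row=2, L[2]='1', prepend. Next row=LF[2]=4
  step 13: row=4, L[4]='1', prepend. Next row=LF[4]=5
  step 14: row=5, L[5]='1', prepend. Next row=LF[5]=6
  step 15: row=6, L[6]='2', prepend. Next row=LF[6]=10
  step 16: row=10, L[10]='1', prepend. Next row=LF[10]=8
Reversed output: 121110120023333$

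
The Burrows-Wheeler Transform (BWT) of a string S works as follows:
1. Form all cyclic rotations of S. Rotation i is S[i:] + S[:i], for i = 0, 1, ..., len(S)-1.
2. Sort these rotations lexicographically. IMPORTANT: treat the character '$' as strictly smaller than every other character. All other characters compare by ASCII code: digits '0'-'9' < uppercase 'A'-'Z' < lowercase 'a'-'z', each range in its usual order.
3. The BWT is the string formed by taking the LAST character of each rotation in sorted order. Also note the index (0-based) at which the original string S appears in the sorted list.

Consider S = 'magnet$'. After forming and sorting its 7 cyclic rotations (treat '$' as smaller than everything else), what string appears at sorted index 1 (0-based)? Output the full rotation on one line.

Answer: agnet$m

Derivation:
All 7 rotations (rotation i = S[i:]+S[:i]):
  rot[0] = magnet$
  rot[1] = agnet$m
  rot[2] = gnet$ma
  rot[3] = net$mag
  rot[4] = et$magn
  rot[5] = t$magne
  rot[6] = $magnet
Sorted (with $ < everything):
  sorted[0] = $magnet
  sorted[1] = agnet$m
  sorted[2] = et$magn
  sorted[3] = gnet$ma
  sorted[4] = magnet$
  sorted[5] = net$mag
  sorted[6] = t$magne
sorted[1] = agnet$m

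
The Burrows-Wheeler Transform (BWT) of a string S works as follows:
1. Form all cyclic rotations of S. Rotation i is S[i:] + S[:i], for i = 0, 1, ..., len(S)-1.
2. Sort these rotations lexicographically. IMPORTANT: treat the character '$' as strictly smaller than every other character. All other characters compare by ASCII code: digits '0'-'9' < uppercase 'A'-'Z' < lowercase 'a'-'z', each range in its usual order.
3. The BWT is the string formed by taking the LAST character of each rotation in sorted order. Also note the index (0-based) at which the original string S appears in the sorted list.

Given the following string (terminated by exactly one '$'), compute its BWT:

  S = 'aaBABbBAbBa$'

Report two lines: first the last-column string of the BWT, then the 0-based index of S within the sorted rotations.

All 12 rotations (rotation i = S[i:]+S[:i]):
  rot[0] = aaBABbBAbBa$
  rot[1] = aBABbBAbBa$a
  rot[2] = BABbBAbBa$aa
  rot[3] = ABbBAbBa$aaB
  rot[4] = BbBAbBa$aaBA
  rot[5] = bBAbBa$aaBAB
  rot[6] = BAbBa$aaBABb
  rot[7] = AbBa$aaBABbB
  rot[8] = bBa$aaBABbBA
  rot[9] = Ba$aaBABbBAb
  rot[10] = a$aaBABbBAbB
  rot[11] = $aaBABbBAbBa
Sorted (with $ < everything):
  sorted[0] = $aaBABbBAbBa  (last char: 'a')
  sorted[1] = ABbBAbBa$aaB  (last char: 'B')
  sorted[2] = AbBa$aaBABbB  (last char: 'B')
  sorted[3] = BABbBAbBa$aa  (last char: 'a')
  sorted[4] = BAbBa$aaBABb  (last char: 'b')
  sorted[5] = Ba$aaBABbBAb  (last char: 'b')
  sorted[6] = BbBAbBa$aaBA  (last char: 'A')
  sorted[7] = a$aaBABbBAbB  (last char: 'B')
  sorted[8] = aBABbBAbBa$a  (last char: 'a')
  sorted[9] = aaBABbBAbBa$  (last char: '$')
  sorted[10] = bBAbBa$aaBAB  (last char: 'B')
  sorted[11] = bBa$aaBABbBA  (last char: 'A')
Last column: aBBabbABa$BA
Original string S is at sorted index 9

Answer: aBBabbABa$BA
9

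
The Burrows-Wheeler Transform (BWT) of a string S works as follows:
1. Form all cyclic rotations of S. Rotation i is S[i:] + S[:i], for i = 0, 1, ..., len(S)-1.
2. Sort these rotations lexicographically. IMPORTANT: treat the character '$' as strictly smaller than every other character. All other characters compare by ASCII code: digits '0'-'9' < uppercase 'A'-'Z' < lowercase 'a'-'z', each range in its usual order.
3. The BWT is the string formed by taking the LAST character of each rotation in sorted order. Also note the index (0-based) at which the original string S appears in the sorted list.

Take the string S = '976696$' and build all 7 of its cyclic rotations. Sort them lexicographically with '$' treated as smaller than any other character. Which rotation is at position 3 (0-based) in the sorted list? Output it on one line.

All 7 rotations (rotation i = S[i:]+S[:i]):
  rot[0] = 976696$
  rot[1] = 76696$9
  rot[2] = 6696$97
  rot[3] = 696$976
  rot[4] = 96$9766
  rot[5] = 6$97669
  rot[6] = $976696
Sorted (with $ < everything):
  sorted[0] = $976696
  sorted[1] = 6$97669
  sorted[2] = 6696$97
  sorted[3] = 696$976
  sorted[4] = 76696$9
  sorted[5] = 96$9766
  sorted[6] = 976696$
sorted[3] = 696$976

Answer: 696$976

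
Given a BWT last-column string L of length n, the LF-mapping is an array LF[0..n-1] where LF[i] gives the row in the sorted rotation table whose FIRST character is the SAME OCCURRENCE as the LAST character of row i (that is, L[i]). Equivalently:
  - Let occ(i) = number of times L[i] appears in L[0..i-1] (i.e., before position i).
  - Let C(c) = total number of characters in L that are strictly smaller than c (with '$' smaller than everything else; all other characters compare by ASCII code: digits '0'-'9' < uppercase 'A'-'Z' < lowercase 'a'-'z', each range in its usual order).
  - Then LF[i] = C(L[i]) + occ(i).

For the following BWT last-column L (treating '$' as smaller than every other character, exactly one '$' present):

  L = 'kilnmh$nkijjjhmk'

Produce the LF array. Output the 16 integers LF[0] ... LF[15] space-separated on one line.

Answer: 8 3 11 14 12 1 0 15 9 4 5 6 7 2 13 10

Derivation:
Char counts: '$':1, 'h':2, 'i':2, 'j':3, 'k':3, 'l':1, 'm':2, 'n':2
C (first-col start): C('$')=0, C('h')=1, C('i')=3, C('j')=5, C('k')=8, C('l')=11, C('m')=12, C('n')=14
L[0]='k': occ=0, LF[0]=C('k')+0=8+0=8
L[1]='i': occ=0, LF[1]=C('i')+0=3+0=3
L[2]='l': occ=0, LF[2]=C('l')+0=11+0=11
L[3]='n': occ=0, LF[3]=C('n')+0=14+0=14
L[4]='m': occ=0, LF[4]=C('m')+0=12+0=12
L[5]='h': occ=0, LF[5]=C('h')+0=1+0=1
L[6]='$': occ=0, LF[6]=C('$')+0=0+0=0
L[7]='n': occ=1, LF[7]=C('n')+1=14+1=15
L[8]='k': occ=1, LF[8]=C('k')+1=8+1=9
L[9]='i': occ=1, LF[9]=C('i')+1=3+1=4
L[10]='j': occ=0, LF[10]=C('j')+0=5+0=5
L[11]='j': occ=1, LF[11]=C('j')+1=5+1=6
L[12]='j': occ=2, LF[12]=C('j')+2=5+2=7
L[13]='h': occ=1, LF[13]=C('h')+1=1+1=2
L[14]='m': occ=1, LF[14]=C('m')+1=12+1=13
L[15]='k': occ=2, LF[15]=C('k')+2=8+2=10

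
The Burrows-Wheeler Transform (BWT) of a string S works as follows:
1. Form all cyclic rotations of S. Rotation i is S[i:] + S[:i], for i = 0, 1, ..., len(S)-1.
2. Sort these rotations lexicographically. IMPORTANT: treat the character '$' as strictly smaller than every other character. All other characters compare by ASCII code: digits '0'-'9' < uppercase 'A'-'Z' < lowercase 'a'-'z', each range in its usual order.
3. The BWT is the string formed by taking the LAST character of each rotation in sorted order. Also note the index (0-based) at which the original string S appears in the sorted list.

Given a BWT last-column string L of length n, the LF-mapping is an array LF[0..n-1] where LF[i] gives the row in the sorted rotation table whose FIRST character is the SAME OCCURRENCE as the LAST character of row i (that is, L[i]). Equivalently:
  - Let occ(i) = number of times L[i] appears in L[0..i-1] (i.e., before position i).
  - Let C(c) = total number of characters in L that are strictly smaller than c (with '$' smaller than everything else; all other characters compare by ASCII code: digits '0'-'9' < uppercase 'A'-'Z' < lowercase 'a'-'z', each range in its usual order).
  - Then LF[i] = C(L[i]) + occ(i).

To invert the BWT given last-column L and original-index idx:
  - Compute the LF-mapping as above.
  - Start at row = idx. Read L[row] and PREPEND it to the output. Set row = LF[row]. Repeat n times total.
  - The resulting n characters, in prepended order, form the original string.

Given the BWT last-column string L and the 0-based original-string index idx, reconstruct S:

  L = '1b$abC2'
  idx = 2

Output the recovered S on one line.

Answer: 2baCb1$

Derivation:
LF mapping: 1 5 0 4 6 3 2
Walk LF starting at row 2, prepending L[row]:
  step 1: row=2, L[2]='$', prepend. Next row=LF[2]=0
  step 2: row=0, L[0]='1', prepend. Next row=LF[0]=1
  step 3: row=1, L[1]='b', prepend. Next row=LF[1]=5
  step 4: row=5, L[5]='C', prepend. Next row=LF[5]=3
  step 5: row=3, L[3]='a', prepend. Next row=LF[3]=4
  step 6: row=4, L[4]='b', prepend. Next row=LF[4]=6
  step 7: row=6, L[6]='2', prepend. Next row=LF[6]=2
Reversed output: 2baCb1$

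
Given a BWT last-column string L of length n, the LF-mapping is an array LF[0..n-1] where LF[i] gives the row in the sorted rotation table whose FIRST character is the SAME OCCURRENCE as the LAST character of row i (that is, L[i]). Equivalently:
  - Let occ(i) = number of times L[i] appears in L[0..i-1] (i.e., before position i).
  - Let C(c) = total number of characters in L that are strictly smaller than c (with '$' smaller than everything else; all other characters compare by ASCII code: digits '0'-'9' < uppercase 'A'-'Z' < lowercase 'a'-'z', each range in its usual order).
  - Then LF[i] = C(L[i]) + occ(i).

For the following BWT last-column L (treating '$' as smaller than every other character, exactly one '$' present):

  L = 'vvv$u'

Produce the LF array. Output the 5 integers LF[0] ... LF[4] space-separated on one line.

Answer: 2 3 4 0 1

Derivation:
Char counts: '$':1, 'u':1, 'v':3
C (first-col start): C('$')=0, C('u')=1, C('v')=2
L[0]='v': occ=0, LF[0]=C('v')+0=2+0=2
L[1]='v': occ=1, LF[1]=C('v')+1=2+1=3
L[2]='v': occ=2, LF[2]=C('v')+2=2+2=4
L[3]='$': occ=0, LF[3]=C('$')+0=0+0=0
L[4]='u': occ=0, LF[4]=C('u')+0=1+0=1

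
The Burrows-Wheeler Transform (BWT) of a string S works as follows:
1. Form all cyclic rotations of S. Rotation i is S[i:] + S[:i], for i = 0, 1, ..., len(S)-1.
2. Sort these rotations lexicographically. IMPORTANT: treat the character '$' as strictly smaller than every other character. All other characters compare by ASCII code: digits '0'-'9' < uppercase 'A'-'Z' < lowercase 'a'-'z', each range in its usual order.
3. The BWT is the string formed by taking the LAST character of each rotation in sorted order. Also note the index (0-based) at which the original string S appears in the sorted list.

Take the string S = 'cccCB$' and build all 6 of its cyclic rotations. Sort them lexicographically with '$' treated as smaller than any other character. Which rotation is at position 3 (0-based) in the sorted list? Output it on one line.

Answer: cCB$cc

Derivation:
All 6 rotations (rotation i = S[i:]+S[:i]):
  rot[0] = cccCB$
  rot[1] = ccCB$c
  rot[2] = cCB$cc
  rot[3] = CB$ccc
  rot[4] = B$cccC
  rot[5] = $cccCB
Sorted (with $ < everything):
  sorted[0] = $cccCB
  sorted[1] = B$cccC
  sorted[2] = CB$ccc
  sorted[3] = cCB$cc
  sorted[4] = ccCB$c
  sorted[5] = cccCB$
sorted[3] = cCB$cc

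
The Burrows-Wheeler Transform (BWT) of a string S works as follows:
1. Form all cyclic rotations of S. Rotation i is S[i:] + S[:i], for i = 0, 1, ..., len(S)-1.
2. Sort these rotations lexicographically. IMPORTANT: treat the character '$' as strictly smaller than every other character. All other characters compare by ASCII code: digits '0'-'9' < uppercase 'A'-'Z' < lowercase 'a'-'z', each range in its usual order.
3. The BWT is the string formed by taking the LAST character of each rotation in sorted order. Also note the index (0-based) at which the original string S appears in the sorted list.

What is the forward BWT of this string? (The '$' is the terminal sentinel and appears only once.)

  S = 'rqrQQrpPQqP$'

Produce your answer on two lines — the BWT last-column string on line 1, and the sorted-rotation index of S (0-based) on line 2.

All 12 rotations (rotation i = S[i:]+S[:i]):
  rot[0] = rqrQQrpPQqP$
  rot[1] = qrQQrpPQqP$r
  rot[2] = rQQrpPQqP$rq
  rot[3] = QQrpPQqP$rqr
  rot[4] = QrpPQqP$rqrQ
  rot[5] = rpPQqP$rqrQQ
  rot[6] = pPQqP$rqrQQr
  rot[7] = PQqP$rqrQQrp
  rot[8] = QqP$rqrQQrpP
  rot[9] = qP$rqrQQrpPQ
  rot[10] = P$rqrQQrpPQq
  rot[11] = $rqrQQrpPQqP
Sorted (with $ < everything):
  sorted[0] = $rqrQQrpPQqP  (last char: 'P')
  sorted[1] = P$rqrQQrpPQq  (last char: 'q')
  sorted[2] = PQqP$rqrQQrp  (last char: 'p')
  sorted[3] = QQrpPQqP$rqr  (last char: 'r')
  sorted[4] = QqP$rqrQQrpP  (last char: 'P')
  sorted[5] = QrpPQqP$rqrQ  (last char: 'Q')
  sorted[6] = pPQqP$rqrQQr  (last char: 'r')
  sorted[7] = qP$rqrQQrpPQ  (last char: 'Q')
  sorted[8] = qrQQrpPQqP$r  (last char: 'r')
  sorted[9] = rQQrpPQqP$rq  (last char: 'q')
  sorted[10] = rpPQqP$rqrQQ  (last char: 'Q')
  sorted[11] = rqrQQrpPQqP$  (last char: '$')
Last column: PqprPQrQrqQ$
Original string S is at sorted index 11

Answer: PqprPQrQrqQ$
11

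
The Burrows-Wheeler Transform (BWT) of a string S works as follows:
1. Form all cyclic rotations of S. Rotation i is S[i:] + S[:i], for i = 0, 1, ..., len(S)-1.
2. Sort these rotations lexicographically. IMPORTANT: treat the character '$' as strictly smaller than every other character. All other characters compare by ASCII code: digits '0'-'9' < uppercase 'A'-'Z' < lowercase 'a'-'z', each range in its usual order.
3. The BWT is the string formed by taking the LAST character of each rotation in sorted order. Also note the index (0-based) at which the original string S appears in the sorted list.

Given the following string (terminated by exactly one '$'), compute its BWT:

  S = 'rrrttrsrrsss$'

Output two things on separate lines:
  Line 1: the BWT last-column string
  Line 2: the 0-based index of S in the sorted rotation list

All 13 rotations (rotation i = S[i:]+S[:i]):
  rot[0] = rrrttrsrrsss$
  rot[1] = rrttrsrrsss$r
  rot[2] = rttrsrrsss$rr
  rot[3] = ttrsrrsss$rrr
  rot[4] = trsrrsss$rrrt
  rot[5] = rsrrsss$rrrtt
  rot[6] = srrsss$rrrttr
  rot[7] = rrsss$rrrttrs
  rot[8] = rsss$rrrttrsr
  rot[9] = sss$rrrttrsrr
  rot[10] = ss$rrrttrsrrs
  rot[11] = s$rrrttrsrrss
  rot[12] = $rrrttrsrrsss
Sorted (with $ < everything):
  sorted[0] = $rrrttrsrrsss  (last char: 's')
  sorted[1] = rrrttrsrrsss$  (last char: '$')
  sorted[2] = rrsss$rrrttrs  (last char: 's')
  sorted[3] = rrttrsrrsss$r  (last char: 'r')
  sorted[4] = rsrrsss$rrrtt  (last char: 't')
  sorted[5] = rsss$rrrttrsr  (last char: 'r')
  sorted[6] = rttrsrrsss$rr  (last char: 'r')
  sorted[7] = s$rrrttrsrrss  (last char: 's')
  sorted[8] = srrsss$rrrttr  (last char: 'r')
  sorted[9] = ss$rrrttrsrrs  (last char: 's')
  sorted[10] = sss$rrrttrsrr  (last char: 'r')
  sorted[11] = trsrrsss$rrrt  (last char: 't')
  sorted[12] = ttrsrrsss$rrr  (last char: 'r')
Last column: s$srtrrsrsrtr
Original string S is at sorted index 1

Answer: s$srtrrsrsrtr
1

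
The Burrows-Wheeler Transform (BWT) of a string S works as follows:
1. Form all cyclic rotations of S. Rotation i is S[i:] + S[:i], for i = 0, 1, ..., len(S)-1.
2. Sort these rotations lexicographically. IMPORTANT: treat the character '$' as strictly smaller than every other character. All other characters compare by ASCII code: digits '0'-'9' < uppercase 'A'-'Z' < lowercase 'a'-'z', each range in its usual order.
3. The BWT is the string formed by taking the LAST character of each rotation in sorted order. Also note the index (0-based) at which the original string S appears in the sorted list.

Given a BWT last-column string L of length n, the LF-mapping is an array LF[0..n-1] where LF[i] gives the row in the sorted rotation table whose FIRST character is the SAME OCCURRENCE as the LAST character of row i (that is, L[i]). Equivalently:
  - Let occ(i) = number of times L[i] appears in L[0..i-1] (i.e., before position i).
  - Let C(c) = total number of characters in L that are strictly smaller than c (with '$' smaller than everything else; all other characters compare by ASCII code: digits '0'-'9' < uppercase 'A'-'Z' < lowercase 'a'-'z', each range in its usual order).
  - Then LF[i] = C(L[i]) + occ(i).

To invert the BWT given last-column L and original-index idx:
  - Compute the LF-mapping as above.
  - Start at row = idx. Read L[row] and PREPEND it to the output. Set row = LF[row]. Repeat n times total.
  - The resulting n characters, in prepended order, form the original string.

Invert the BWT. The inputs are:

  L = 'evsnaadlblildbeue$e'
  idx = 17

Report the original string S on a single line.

LF mapping: 7 18 16 15 1 2 5 12 3 13 11 14 6 4 8 17 9 0 10
Walk LF starting at row 17, prepending L[row]:
  step 1: row=17, L[17]='$', prepend. Next row=LF[17]=0
  step 2: row=0, L[0]='e', prepend. Next row=LF[0]=7
  step 3: row=7, L[7]='l', prepend. Next row=LF[7]=12
  step 4: row=12, L[12]='d', prepend. Next row=LF[12]=6
  step 5: row=6, L[6]='d', prepend. Next row=LF[6]=5
  step 6: row=5, L[5]='a', prepend. Next row=LF[5]=2
  step 7: row=2, L[2]='s', prepend. Next row=LF[2]=16
  step 8: row=16, L[16]='e', prepend. Next row=LF[16]=9
  step 9: row=9, L[9]='l', prepend. Next row=LF[9]=13
  step 10: row=13, L[13]='b', prepend. Next row=LF[13]=4
  step 11: row=4, L[4]='a', prepend. Next row=LF[4]=1
  step 12: row=1, L[1]='v', prepend. Next row=LF[1]=18
  step 13: row=18, L[18]='e', prepend. Next row=LF[18]=10
  step 14: row=10, L[10]='i', prepend. Next row=LF[10]=11
  step 15: row=11, L[11]='l', prepend. Next row=LF[11]=14
  step 16: row=14, L[14]='e', prepend. Next row=LF[14]=8
  step 17: row=8, L[8]='b', prepend. Next row=LF[8]=3
  step 18: row=3, L[3]='n', prepend. Next row=LF[3]=15
  step 19: row=15, L[15]='u', prepend. Next row=LF[15]=17
Reversed output: unbelievablesaddle$

Answer: unbelievablesaddle$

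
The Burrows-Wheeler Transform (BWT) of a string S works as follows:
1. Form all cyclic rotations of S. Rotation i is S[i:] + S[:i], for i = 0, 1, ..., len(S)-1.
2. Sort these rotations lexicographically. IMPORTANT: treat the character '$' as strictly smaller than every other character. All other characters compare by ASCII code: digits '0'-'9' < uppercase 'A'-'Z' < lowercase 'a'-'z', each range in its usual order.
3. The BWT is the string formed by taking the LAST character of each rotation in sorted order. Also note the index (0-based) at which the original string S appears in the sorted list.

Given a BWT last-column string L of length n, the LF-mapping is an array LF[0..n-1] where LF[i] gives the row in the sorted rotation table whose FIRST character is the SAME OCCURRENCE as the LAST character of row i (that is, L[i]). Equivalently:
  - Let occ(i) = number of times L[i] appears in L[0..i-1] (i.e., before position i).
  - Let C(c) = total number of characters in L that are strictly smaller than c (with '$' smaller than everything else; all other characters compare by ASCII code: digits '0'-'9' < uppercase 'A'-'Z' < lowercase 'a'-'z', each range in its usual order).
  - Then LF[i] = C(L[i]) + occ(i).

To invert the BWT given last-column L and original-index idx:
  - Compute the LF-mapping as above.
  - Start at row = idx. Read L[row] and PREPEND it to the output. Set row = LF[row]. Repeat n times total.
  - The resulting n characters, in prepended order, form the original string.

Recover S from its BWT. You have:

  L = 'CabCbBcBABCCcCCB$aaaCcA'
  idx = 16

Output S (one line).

LF mapping: 7 14 18 8 19 3 20 4 1 5 9 10 21 11 12 6 0 15 16 17 13 22 2
Walk LF starting at row 16, prepending L[row]:
  step 1: row=16, L[16]='$', prepend. Next row=LF[16]=0
  step 2: row=0, L[0]='C', prepend. Next row=LF[0]=7
  step 3: row=7, L[7]='B', prepend. Next row=LF[7]=4
  step 4: row=4, L[4]='b', prepend. Next row=LF[4]=19
  step 5: row=19, L[19]='a', prepend. Next row=LF[19]=17
  step 6: row=17, L[17]='a', prepend. Next row=LF[17]=15
  step 7: row=15, L[15]='B', prepend. Next row=LF[15]=6
  step 8: row=6, L[6]='c', prepend. Next row=LF[6]=20
  step 9: row=20, L[20]='C', prepend. Next row=LF[20]=13
  step 10: row=13, L[13]='C', prepend. Next row=LF[13]=11
  step 11: row=11, L[11]='C', prepend. Next row=LF[11]=10
  step 12: row=10, L[10]='C', prepend. Next row=LF[10]=9
  step 13: row=9, L[9]='B', prepend. Next row=LF[9]=5
  step 14: row=5, L[5]='B', prepend. Next row=LF[5]=3
  step 15: row=3, L[3]='C', prepend. Next row=LF[3]=8
  step 16: row=8, L[8]='A', prepend. Next row=LF[8]=1
  step 17: row=1, L[1]='a', prepend. Next row=LF[1]=14
  step 18: row=14, L[14]='C', prepend. Next row=LF[14]=12
  step 19: row=12, L[12]='c', prepend. Next row=LF[12]=21
  step 20: row=21, L[21]='c', prepend. Next row=LF[21]=22
  step 21: row=22, L[22]='A', prepend. Next row=LF[22]=2
  step 22: row=2, L[2]='b', prepend. Next row=LF[2]=18
  step 23: row=18, L[18]='a', prepend. Next row=LF[18]=16
Reversed output: abAccCaACBBCCCCcBaabBC$

Answer: abAccCaACBBCCCCcBaabBC$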